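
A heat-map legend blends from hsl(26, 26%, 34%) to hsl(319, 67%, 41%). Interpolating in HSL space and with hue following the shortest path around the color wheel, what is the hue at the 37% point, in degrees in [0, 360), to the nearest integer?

Hue: 319 − 26 = 293°, but |293| > 180 so the shorter arc goes the other way: Δh = 293 − 360 = -67°.
H = 26 + 0.37 × (-67) = 1.21 → 1°

1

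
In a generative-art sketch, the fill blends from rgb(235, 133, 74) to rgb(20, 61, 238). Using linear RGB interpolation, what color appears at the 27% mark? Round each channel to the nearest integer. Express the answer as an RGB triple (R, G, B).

(177, 114, 118)

27% corresponds to t = 0.27.
R = 235 + 0.27 × (20 − 235) = 235 + 0.27 × -215 = 176.95 → 177
G = 133 + 0.27 × (61 − 133) = 133 + 0.27 × -72 = 113.56 → 114
B = 74 + 0.27 × (238 − 74) = 74 + 0.27 × 164 = 118.28 → 118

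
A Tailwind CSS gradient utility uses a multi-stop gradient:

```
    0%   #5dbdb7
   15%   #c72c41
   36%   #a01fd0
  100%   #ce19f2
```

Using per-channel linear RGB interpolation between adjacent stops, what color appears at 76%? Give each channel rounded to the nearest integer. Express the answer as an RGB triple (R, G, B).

76% lies between the 36% and 100% stops, so the local fraction is t = (76 − 36)/(100 − 36) = 40/64 ≈ 0.625.
#a01fd0 → (160, 31, 208); #ce19f2 → (206, 25, 242).
R = 160 + 0.625 × (206 − 160) = 188.75 → 189
G = 31 + 0.625 × (25 − 31) = 27.25 → 27
B = 208 + 0.625 × (242 − 208) = 229.25 → 229

(189, 27, 229)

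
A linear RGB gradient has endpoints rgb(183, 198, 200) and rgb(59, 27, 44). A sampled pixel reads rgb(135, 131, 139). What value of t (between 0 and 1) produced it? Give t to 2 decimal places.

0.39

Invert the lerp on the G channel (largest span, 171): t = (131 − 198) / (27 − 198) = -67/-171 = 0.39181.
Check on R: (135 − 183)/(59 − 183) = 0.3871 ✓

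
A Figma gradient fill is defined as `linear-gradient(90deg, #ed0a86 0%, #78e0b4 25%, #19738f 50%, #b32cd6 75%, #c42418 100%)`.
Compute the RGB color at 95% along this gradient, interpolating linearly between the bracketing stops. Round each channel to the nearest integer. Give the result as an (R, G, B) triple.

95% lies between the 75% and 100% stops, so the local fraction is t = (95 − 75)/(100 − 75) = 20/25 ≈ 0.8.
#b32cd6 → (179, 44, 214); #c42418 → (196, 36, 24).
R = 179 + 0.8 × (196 − 179) = 192.6 → 193
G = 44 + 0.8 × (36 − 44) = 37.6 → 38
B = 214 + 0.8 × (24 − 214) = 62 → 62

(193, 38, 62)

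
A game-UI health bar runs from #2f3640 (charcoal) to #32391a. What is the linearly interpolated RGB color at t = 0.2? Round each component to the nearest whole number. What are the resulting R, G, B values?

(48, 55, 56)

#2f3640 → (47, 54, 64); #32391a → (50, 57, 26).
R = 47 + 0.2 × (50 − 47) = 47 + 0.2 × 3 = 47.6 → 48
G = 54 + 0.2 × (57 − 54) = 54 + 0.2 × 3 = 54.6 → 55
B = 64 + 0.2 × (26 − 64) = 64 + 0.2 × -38 = 56.4 → 56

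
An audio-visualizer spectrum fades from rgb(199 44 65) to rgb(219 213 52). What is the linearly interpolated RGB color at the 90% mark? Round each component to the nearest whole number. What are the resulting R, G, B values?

(217, 196, 53)

90% corresponds to t = 0.9.
R = 199 + 0.9 × (219 − 199) = 199 + 0.9 × 20 = 217 → 217
G = 44 + 0.9 × (213 − 44) = 44 + 0.9 × 169 = 196.1 → 196
B = 65 + 0.9 × (52 − 65) = 65 + 0.9 × -13 = 53.3 → 53
So the blended color is (217, 196, 53), about #d9c435.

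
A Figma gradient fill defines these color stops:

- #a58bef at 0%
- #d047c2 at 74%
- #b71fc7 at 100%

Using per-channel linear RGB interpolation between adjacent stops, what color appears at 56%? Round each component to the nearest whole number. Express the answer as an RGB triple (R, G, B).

56% lies between the 0% and 74% stops, so the local fraction is t = (56 − 0)/(74 − 0) = 56/74 ≈ 0.7568.
#a58bef → (165, 139, 239); #d047c2 → (208, 71, 194).
R = 165 + 0.7568 × (208 − 165) = 197.542 → 198
G = 139 + 0.7568 × (71 − 139) = 87.538 → 88
B = 239 + 0.7568 × (194 − 239) = 204.944 → 205

(198, 88, 205)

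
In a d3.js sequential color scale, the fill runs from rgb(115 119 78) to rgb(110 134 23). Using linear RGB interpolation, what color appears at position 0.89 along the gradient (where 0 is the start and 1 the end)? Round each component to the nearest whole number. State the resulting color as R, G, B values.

R = 115 + 0.89 × (110 − 115) = 115 + 0.89 × -5 = 110.55 → 111
G = 119 + 0.89 × (134 − 119) = 119 + 0.89 × 15 = 132.35 → 132
B = 78 + 0.89 × (23 − 78) = 78 + 0.89 × -55 = 29.05 → 29
So the blended color is (111, 132, 29), about #6f841d.

(111, 132, 29)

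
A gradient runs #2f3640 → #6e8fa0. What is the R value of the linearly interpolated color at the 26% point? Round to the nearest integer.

R₁ = 47 (from #2f3640), R₂ = 110 (from #6e8fa0).
R = 47 + 0.26 × (110 − 47) = 63.38 → 63

63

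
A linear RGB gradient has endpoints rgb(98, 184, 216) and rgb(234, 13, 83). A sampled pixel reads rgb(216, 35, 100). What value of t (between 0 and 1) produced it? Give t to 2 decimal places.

0.87

Invert the lerp on the G channel (largest span, 171): t = (35 − 184) / (13 − 184) = -149/-171 = 0.87135.
Check on R: (216 − 98)/(234 − 98) = 0.8676 ✓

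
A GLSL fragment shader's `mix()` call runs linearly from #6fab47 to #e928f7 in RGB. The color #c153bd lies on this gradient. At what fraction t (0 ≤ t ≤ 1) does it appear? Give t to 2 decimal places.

Invert the lerp on the B channel (largest span, 176): t = (189 − 71) / (247 − 71) = 118/176 = 0.67045.
Check on R: (193 − 111)/(233 − 111) = 0.6721 ✓

0.67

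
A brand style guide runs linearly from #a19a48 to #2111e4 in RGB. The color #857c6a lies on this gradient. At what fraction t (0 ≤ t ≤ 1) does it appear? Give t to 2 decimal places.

Invert the lerp on the B channel (largest span, 156): t = (106 − 72) / (228 − 72) = 34/156 = 0.21795.
Check on R: (133 − 161)/(33 − 161) = 0.2188 ✓

0.22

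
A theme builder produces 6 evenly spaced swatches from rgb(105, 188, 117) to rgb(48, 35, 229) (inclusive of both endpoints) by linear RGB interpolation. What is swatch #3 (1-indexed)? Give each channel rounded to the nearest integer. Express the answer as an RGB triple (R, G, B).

With 6 swatches and endpoints inclusive, swatch 3 sits at t = (3 − 1)/(6 − 1) = 2/5 ≈ 0.4.
R = 105 + 0.4 × (48 − 105) = 82.2 → 82
G = 188 + 0.4 × (35 − 188) = 126.8 → 127
B = 117 + 0.4 × (229 − 117) = 161.8 → 162

(82, 127, 162)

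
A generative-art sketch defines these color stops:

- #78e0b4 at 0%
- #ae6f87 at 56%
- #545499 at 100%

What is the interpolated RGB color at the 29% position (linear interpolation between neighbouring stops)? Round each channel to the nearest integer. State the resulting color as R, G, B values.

(148, 165, 157)

29% lies between the 0% and 56% stops, so the local fraction is t = (29 − 0)/(56 − 0) = 29/56 ≈ 0.5179.
#78e0b4 → (120, 224, 180); #ae6f87 → (174, 111, 135).
R = 120 + 0.5179 × (174 − 120) = 147.967 → 148
G = 224 + 0.5179 × (111 − 224) = 165.477 → 165
B = 180 + 0.5179 × (135 − 180) = 156.695 → 157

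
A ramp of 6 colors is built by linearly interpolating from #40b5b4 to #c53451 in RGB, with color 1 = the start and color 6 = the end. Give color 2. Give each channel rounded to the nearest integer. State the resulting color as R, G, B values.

With 6 swatches and endpoints inclusive, swatch 2 sits at t = (2 − 1)/(6 − 1) = 1/5 ≈ 0.2.
#40b5b4 → (64, 181, 180); #c53451 → (197, 52, 81).
R = 64 + 0.2 × (197 − 64) = 90.6 → 91
G = 181 + 0.2 × (52 − 181) = 155.2 → 155
B = 180 + 0.2 × (81 − 180) = 160.2 → 160

(91, 155, 160)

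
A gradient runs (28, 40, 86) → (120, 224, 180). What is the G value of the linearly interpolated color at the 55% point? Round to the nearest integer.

141

G = 40 + 0.55 × (224 − 40) = 141.2 → 141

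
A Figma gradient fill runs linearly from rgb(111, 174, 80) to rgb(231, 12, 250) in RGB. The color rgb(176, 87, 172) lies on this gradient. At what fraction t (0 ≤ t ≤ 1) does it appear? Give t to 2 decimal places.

0.54

Invert the lerp on the B channel (largest span, 170): t = (172 − 80) / (250 − 80) = 92/170 = 0.54118.
Check on R: (176 − 111)/(231 − 111) = 0.5417 ✓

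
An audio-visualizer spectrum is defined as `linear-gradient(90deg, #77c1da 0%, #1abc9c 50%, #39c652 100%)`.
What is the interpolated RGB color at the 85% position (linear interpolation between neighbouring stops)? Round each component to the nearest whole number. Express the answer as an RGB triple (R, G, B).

85% lies between the 50% and 100% stops, so the local fraction is t = (85 − 50)/(100 − 50) = 35/50 ≈ 0.7.
#1abc9c → (26, 188, 156); #39c652 → (57, 198, 82).
R = 26 + 0.7 × (57 − 26) = 47.7 → 48
G = 188 + 0.7 × (198 − 188) = 195 → 195
B = 156 + 0.7 × (82 − 156) = 104.2 → 104

(48, 195, 104)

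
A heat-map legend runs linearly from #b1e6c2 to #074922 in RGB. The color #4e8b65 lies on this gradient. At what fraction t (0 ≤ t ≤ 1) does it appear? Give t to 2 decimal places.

Invert the lerp on the R channel (largest span, 170): t = (78 − 177) / (7 − 177) = -99/-170 = 0.58235.
Check on G: (139 − 230)/(73 − 230) = 0.5796 ✓

0.58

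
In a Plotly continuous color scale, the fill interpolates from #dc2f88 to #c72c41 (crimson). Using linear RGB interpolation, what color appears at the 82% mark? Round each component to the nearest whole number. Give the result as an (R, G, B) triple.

(203, 45, 78)

#dc2f88 → (220, 47, 136); #c72c41 → (199, 44, 65).
82% corresponds to t = 0.82.
R = 220 + 0.82 × (199 − 220) = 220 + 0.82 × -21 = 202.78 → 203
G = 47 + 0.82 × (44 − 47) = 47 + 0.82 × -3 = 44.54 → 45
B = 136 + 0.82 × (65 − 136) = 136 + 0.82 × -71 = 77.78 → 78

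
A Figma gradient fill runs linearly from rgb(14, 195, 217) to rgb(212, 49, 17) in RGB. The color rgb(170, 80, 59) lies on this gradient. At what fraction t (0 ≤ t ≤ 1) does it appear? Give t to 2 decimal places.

0.79

Invert the lerp on the B channel (largest span, 200): t = (59 − 217) / (17 − 217) = -158/-200 = 0.79.
Check on R: (170 − 14)/(212 − 14) = 0.7879 ✓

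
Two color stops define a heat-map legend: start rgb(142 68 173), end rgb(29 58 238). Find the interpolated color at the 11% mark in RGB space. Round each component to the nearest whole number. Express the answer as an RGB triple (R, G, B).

(130, 67, 180)

11% corresponds to t = 0.11.
R = 142 + 0.11 × (29 − 142) = 142 + 0.11 × -113 = 129.57 → 130
G = 68 + 0.11 × (58 − 68) = 68 + 0.11 × -10 = 66.9 → 67
B = 173 + 0.11 × (238 − 173) = 173 + 0.11 × 65 = 180.15 → 180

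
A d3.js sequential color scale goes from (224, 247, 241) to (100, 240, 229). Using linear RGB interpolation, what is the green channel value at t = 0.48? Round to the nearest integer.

G = 247 + 0.48 × (240 − 247) = 243.64 → 244

244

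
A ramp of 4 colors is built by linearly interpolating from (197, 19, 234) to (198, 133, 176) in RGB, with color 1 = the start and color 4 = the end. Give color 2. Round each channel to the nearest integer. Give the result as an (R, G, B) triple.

(197, 57, 215)

With 4 swatches and endpoints inclusive, swatch 2 sits at t = (2 − 1)/(4 − 1) = 1/3 ≈ 0.3333.
R = 197 + 0.3333 × (198 − 197) = 197.333 → 197
G = 19 + 0.3333 × (133 − 19) = 56.996 → 57
B = 234 + 0.3333 × (176 − 234) = 214.669 → 215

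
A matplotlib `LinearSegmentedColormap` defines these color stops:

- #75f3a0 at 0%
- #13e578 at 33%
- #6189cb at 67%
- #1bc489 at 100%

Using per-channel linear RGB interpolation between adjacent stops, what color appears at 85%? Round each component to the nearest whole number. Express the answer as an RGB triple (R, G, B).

85% lies between the 67% and 100% stops, so the local fraction is t = (85 − 67)/(100 − 67) = 18/33 ≈ 0.5455.
#6189cb → (97, 137, 203); #1bc489 → (27, 196, 137).
R = 97 + 0.5455 × (27 − 97) = 58.815 → 59
G = 137 + 0.5455 × (196 − 137) = 169.185 → 169
B = 203 + 0.5455 × (137 − 203) = 166.997 → 167

(59, 169, 167)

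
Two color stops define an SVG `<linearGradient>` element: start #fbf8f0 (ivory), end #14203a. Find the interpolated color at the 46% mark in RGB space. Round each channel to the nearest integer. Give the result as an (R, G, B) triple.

#fbf8f0 → (251, 248, 240); #14203a → (20, 32, 58).
46% corresponds to t = 0.46.
R = 251 + 0.46 × (20 − 251) = 251 + 0.46 × -231 = 144.74 → 145
G = 248 + 0.46 × (32 − 248) = 248 + 0.46 × -216 = 148.64 → 149
B = 240 + 0.46 × (58 − 240) = 240 + 0.46 × -182 = 156.28 → 156

(145, 149, 156)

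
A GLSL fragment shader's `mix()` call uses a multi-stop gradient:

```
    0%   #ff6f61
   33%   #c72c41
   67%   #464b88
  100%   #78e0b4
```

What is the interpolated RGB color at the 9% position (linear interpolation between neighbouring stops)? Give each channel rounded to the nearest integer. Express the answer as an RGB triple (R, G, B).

9% lies between the 0% and 33% stops, so the local fraction is t = (9 − 0)/(33 − 0) = 9/33 ≈ 0.2727.
#ff6f61 → (255, 111, 97); #c72c41 → (199, 44, 65).
R = 255 + 0.2727 × (199 − 255) = 239.729 → 240
G = 111 + 0.2727 × (44 − 111) = 92.729 → 93
B = 97 + 0.2727 × (65 − 97) = 88.274 → 88

(240, 93, 88)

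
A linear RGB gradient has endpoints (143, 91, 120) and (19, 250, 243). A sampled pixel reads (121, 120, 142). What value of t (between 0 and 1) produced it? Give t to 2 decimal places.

0.18

Invert the lerp on the G channel (largest span, 159): t = (120 − 91) / (250 − 91) = 29/159 = 0.18239.
Check on R: (121 − 143)/(19 − 143) = 0.1774 ✓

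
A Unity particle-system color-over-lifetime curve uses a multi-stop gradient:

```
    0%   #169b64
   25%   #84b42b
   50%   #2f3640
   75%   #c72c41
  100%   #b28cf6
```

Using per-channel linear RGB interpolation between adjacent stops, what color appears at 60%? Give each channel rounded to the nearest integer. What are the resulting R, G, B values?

60% lies between the 50% and 75% stops, so the local fraction is t = (60 − 50)/(75 − 50) = 10/25 ≈ 0.4.
#2f3640 → (47, 54, 64); #c72c41 → (199, 44, 65).
R = 47 + 0.4 × (199 − 47) = 107.8 → 108
G = 54 + 0.4 × (44 − 54) = 50 → 50
B = 64 + 0.4 × (65 − 64) = 64.4 → 64

(108, 50, 64)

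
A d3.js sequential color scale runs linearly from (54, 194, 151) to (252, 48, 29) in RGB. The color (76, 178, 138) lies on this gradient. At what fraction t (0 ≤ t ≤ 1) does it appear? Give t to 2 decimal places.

0.11

Invert the lerp on the R channel (largest span, 198): t = (76 − 54) / (252 − 54) = 22/198 = 0.11111.
Check on G: (178 − 194)/(48 − 194) = 0.1096 ✓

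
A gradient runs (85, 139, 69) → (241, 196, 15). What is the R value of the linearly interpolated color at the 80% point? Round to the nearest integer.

210

R = 85 + 0.8 × (241 − 85) = 209.8 → 210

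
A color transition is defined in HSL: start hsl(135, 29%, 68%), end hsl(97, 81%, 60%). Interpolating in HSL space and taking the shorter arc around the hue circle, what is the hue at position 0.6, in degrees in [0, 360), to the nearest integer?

Hue arc: Δh = 97 − 135 = -38° (|Δh| ≤ 180, already the shorter path).
H = 135 + 0.6 × (-38) = 112.2 → 112°

112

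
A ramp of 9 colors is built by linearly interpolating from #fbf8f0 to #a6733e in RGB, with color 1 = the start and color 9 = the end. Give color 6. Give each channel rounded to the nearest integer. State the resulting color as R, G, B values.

With 9 swatches and endpoints inclusive, swatch 6 sits at t = (6 − 1)/(9 − 1) = 5/8 ≈ 0.625.
#fbf8f0 → (251, 248, 240); #a6733e → (166, 115, 62).
R = 251 + 0.625 × (166 − 251) = 197.875 → 198
G = 248 + 0.625 × (115 − 248) = 164.875 → 165
B = 240 + 0.625 × (62 − 240) = 128.75 → 129

(198, 165, 129)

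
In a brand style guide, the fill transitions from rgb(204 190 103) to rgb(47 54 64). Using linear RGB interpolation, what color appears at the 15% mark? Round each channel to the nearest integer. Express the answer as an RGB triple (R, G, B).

15% corresponds to t = 0.15.
R = 204 + 0.15 × (47 − 204) = 204 + 0.15 × -157 = 180.45 → 180
G = 190 + 0.15 × (54 − 190) = 190 + 0.15 × -136 = 169.6 → 170
B = 103 + 0.15 × (64 − 103) = 103 + 0.15 × -39 = 97.15 → 97

(180, 170, 97)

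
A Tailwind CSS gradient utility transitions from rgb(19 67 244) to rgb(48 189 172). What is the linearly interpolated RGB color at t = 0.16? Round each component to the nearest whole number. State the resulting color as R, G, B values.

R = 19 + 0.16 × (48 − 19) = 19 + 0.16 × 29 = 23.64 → 24
G = 67 + 0.16 × (189 − 67) = 67 + 0.16 × 122 = 86.52 → 87
B = 244 + 0.16 × (172 − 244) = 244 + 0.16 × -72 = 232.48 → 232

(24, 87, 232)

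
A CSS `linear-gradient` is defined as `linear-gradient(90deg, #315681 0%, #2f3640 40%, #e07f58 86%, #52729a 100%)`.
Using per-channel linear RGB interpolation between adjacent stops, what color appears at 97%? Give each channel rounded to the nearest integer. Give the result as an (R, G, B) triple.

(112, 117, 140)

97% lies between the 86% and 100% stops, so the local fraction is t = (97 − 86)/(100 − 86) = 11/14 ≈ 0.7857.
#e07f58 → (224, 127, 88); #52729a → (82, 114, 154).
R = 224 + 0.7857 × (82 − 224) = 112.431 → 112
G = 127 + 0.7857 × (114 − 127) = 116.786 → 117
B = 88 + 0.7857 × (154 − 88) = 139.856 → 140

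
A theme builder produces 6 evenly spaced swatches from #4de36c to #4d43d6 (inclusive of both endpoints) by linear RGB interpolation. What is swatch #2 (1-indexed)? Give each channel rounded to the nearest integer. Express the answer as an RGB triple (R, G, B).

With 6 swatches and endpoints inclusive, swatch 2 sits at t = (2 − 1)/(6 − 1) = 1/5 ≈ 0.2.
#4de36c → (77, 227, 108); #4d43d6 → (77, 67, 214).
R = 77 + 0.2 × (77 − 77) = 77 → 77
G = 227 + 0.2 × (67 − 227) = 195 → 195
B = 108 + 0.2 × (214 − 108) = 129.2 → 129

(77, 195, 129)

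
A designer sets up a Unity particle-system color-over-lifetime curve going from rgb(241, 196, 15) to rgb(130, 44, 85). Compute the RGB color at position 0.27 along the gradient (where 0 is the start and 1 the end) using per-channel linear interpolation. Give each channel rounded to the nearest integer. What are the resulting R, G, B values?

(211, 155, 34)

R = 241 + 0.27 × (130 − 241) = 241 + 0.27 × -111 = 211.03 → 211
G = 196 + 0.27 × (44 − 196) = 196 + 0.27 × -152 = 154.96 → 155
B = 15 + 0.27 × (85 − 15) = 15 + 0.27 × 70 = 33.9 → 34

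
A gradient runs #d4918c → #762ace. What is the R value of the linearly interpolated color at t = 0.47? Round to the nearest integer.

R₁ = 212 (from #d4918c), R₂ = 118 (from #762ace).
R = 212 + 0.47 × (118 − 212) = 167.82 → 168

168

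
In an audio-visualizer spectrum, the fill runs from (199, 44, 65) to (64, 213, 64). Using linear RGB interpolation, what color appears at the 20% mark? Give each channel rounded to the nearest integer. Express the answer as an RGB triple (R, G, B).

(172, 78, 65)

20% corresponds to t = 0.2.
R = 199 + 0.2 × (64 − 199) = 199 + 0.2 × -135 = 172 → 172
G = 44 + 0.2 × (213 − 44) = 44 + 0.2 × 169 = 77.8 → 78
B = 65 + 0.2 × (64 − 65) = 65 + 0.2 × -1 = 64.8 → 65
So the blended color is (172, 78, 65), about #ac4e41.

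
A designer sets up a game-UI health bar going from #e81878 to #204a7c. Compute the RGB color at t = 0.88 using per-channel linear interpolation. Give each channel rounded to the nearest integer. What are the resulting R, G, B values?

(56, 68, 124)

#e81878 → (232, 24, 120); #204a7c → (32, 74, 124).
R = 232 + 0.88 × (32 − 232) = 232 + 0.88 × -200 = 56 → 56
G = 24 + 0.88 × (74 − 24) = 24 + 0.88 × 50 = 68 → 68
B = 120 + 0.88 × (124 − 120) = 120 + 0.88 × 4 = 123.52 → 124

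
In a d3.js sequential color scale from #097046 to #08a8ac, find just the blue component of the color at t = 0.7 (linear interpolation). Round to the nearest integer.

141

B₁ = 70 (from #097046), B₂ = 172 (from #08a8ac).
B = 70 + 0.7 × (172 − 70) = 141.4 → 141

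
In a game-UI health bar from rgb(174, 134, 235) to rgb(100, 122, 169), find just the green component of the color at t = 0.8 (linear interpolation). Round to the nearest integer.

G = 134 + 0.8 × (122 − 134) = 124.4 → 124

124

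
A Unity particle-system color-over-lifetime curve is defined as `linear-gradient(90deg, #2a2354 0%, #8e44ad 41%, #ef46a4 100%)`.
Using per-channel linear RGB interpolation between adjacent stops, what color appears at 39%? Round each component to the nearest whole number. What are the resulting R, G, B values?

(137, 66, 169)

39% lies between the 0% and 41% stops, so the local fraction is t = (39 − 0)/(41 − 0) = 39/41 ≈ 0.9512.
#2a2354 → (42, 35, 84); #8e44ad → (142, 68, 173).
R = 42 + 0.9512 × (142 − 42) = 137.12 → 137
G = 35 + 0.9512 × (68 − 35) = 66.39 → 66
B = 84 + 0.9512 × (173 − 84) = 168.657 → 169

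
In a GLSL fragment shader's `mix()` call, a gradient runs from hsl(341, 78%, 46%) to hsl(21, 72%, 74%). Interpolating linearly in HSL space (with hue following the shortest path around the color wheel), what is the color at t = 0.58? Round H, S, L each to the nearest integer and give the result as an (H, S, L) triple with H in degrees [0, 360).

(4, 75, 62)

Hue: 21 − 341 = -320°, but |-320| > 180 so the shorter arc goes the other way: Δh = -320 + 360 = 40°.
H = 341 + 0.58 × (40) = 364.2 → 364 → 364 mod 360 = 4°
S = 78 + 0.58 × (72 − 78) = 74.52 → 75%
L = 46 + 0.58 × (74 − 46) = 62.24 → 62%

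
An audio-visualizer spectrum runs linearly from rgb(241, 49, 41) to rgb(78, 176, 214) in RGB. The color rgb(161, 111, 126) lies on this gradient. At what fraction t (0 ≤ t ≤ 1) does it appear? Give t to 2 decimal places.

Invert the lerp on the B channel (largest span, 173): t = (126 − 41) / (214 − 41) = 85/173 = 0.49133.
Check on R: (161 − 241)/(78 − 241) = 0.4908 ✓

0.49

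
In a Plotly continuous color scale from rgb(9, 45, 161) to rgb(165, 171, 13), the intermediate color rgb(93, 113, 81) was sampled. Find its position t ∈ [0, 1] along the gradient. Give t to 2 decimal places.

0.54

Invert the lerp on the R channel (largest span, 156): t = (93 − 9) / (165 − 9) = 84/156 = 0.53846.
Check on G: (113 − 45)/(171 − 45) = 0.5397 ✓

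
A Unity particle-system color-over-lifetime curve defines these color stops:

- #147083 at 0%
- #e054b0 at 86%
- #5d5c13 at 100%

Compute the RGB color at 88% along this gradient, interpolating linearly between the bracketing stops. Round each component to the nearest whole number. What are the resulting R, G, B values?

88% lies between the 86% and 100% stops, so the local fraction is t = (88 − 86)/(100 − 86) = 2/14 ≈ 0.1429.
#e054b0 → (224, 84, 176); #5d5c13 → (93, 92, 19).
R = 224 + 0.1429 × (93 − 224) = 205.28 → 205
G = 84 + 0.1429 × (92 − 84) = 85.143 → 85
B = 176 + 0.1429 × (19 − 176) = 153.565 → 154

(205, 85, 154)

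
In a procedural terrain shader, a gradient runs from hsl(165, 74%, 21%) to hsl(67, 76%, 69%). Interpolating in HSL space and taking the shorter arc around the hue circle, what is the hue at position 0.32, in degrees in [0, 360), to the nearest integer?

134

Hue arc: Δh = 67 − 165 = -98° (|Δh| ≤ 180, already the shorter path).
H = 165 + 0.32 × (-98) = 133.64 → 134°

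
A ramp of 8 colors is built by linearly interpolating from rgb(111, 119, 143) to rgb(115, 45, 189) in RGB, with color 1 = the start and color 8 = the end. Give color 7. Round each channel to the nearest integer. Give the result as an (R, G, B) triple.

(114, 56, 182)

With 8 swatches and endpoints inclusive, swatch 7 sits at t = (7 − 1)/(8 − 1) = 6/7 ≈ 0.8571.
R = 111 + 0.8571 × (115 − 111) = 114.428 → 114
G = 119 + 0.8571 × (45 − 119) = 55.575 → 56
B = 143 + 0.8571 × (189 − 143) = 182.427 → 182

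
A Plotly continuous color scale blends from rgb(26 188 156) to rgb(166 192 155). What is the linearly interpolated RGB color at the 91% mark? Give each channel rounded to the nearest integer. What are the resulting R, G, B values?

(153, 192, 155)

91% corresponds to t = 0.91.
R = 26 + 0.91 × (166 − 26) = 26 + 0.91 × 140 = 153.4 → 153
G = 188 + 0.91 × (192 − 188) = 188 + 0.91 × 4 = 191.64 → 192
B = 156 + 0.91 × (155 − 156) = 156 + 0.91 × -1 = 155.09 → 155
So the blended color is (153, 192, 155), about #99c09b.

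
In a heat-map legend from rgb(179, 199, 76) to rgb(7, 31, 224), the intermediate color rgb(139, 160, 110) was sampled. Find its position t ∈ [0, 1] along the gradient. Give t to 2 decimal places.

0.23

Invert the lerp on the R channel (largest span, 172): t = (139 − 179) / (7 − 179) = -40/-172 = 0.23256.
Check on G: (160 − 199)/(31 − 199) = 0.2321 ✓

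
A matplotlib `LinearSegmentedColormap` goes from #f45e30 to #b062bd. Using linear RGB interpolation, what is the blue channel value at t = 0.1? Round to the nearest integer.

62

B₁ = 48 (from #f45e30), B₂ = 189 (from #b062bd).
B = 48 + 0.1 × (189 − 48) = 62.1 → 62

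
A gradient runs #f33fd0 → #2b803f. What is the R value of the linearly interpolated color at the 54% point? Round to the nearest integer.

R₁ = 243 (from #f33fd0), R₂ = 43 (from #2b803f).
R = 243 + 0.54 × (43 − 243) = 135 → 135

135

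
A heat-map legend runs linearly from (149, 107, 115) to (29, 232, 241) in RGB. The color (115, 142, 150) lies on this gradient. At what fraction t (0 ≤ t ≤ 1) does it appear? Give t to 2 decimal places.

Invert the lerp on the B channel (largest span, 126): t = (150 − 115) / (241 − 115) = 35/126 = 0.27778.
Check on R: (115 − 149)/(29 − 149) = 0.2833 ✓

0.28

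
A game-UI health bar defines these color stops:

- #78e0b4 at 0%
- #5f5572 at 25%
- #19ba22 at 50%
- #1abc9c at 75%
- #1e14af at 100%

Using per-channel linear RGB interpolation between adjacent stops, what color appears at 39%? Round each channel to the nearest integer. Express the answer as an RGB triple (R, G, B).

(56, 142, 69)

39% lies between the 25% and 50% stops, so the local fraction is t = (39 − 25)/(50 − 25) = 14/25 ≈ 0.56.
#5f5572 → (95, 85, 114); #19ba22 → (25, 186, 34).
R = 95 + 0.56 × (25 − 95) = 55.8 → 56
G = 85 + 0.56 × (186 − 85) = 141.56 → 142
B = 114 + 0.56 × (34 − 114) = 69.2 → 69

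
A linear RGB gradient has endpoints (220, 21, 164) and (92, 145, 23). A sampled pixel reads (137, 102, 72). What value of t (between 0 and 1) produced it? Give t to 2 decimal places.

0.65

Invert the lerp on the B channel (largest span, 141): t = (72 − 164) / (23 − 164) = -92/-141 = 0.65248.
Check on R: (137 − 220)/(92 − 220) = 0.6484 ✓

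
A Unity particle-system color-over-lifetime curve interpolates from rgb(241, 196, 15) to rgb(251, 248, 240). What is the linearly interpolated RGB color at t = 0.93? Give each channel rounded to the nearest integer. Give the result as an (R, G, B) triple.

(250, 244, 224)

R = 241 + 0.93 × (251 − 241) = 241 + 0.93 × 10 = 250.3 → 250
G = 196 + 0.93 × (248 − 196) = 196 + 0.93 × 52 = 244.36 → 244
B = 15 + 0.93 × (240 − 15) = 15 + 0.93 × 225 = 224.25 → 224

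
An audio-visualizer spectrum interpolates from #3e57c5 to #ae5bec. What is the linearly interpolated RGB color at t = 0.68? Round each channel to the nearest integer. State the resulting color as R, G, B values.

(138, 90, 224)

#3e57c5 → (62, 87, 197); #ae5bec → (174, 91, 236).
R = 62 + 0.68 × (174 − 62) = 62 + 0.68 × 112 = 138.16 → 138
G = 87 + 0.68 × (91 − 87) = 87 + 0.68 × 4 = 89.72 → 90
B = 197 + 0.68 × (236 − 197) = 197 + 0.68 × 39 = 223.52 → 224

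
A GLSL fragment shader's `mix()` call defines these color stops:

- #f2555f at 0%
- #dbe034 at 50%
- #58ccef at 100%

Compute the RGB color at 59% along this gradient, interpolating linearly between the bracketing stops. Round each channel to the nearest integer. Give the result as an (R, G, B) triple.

59% lies between the 50% and 100% stops, so the local fraction is t = (59 − 50)/(100 − 50) = 9/50 ≈ 0.18.
#dbe034 → (219, 224, 52); #58ccef → (88, 204, 239).
R = 219 + 0.18 × (88 − 219) = 195.42 → 195
G = 224 + 0.18 × (204 − 224) = 220.4 → 220
B = 52 + 0.18 × (239 − 52) = 85.66 → 86

(195, 220, 86)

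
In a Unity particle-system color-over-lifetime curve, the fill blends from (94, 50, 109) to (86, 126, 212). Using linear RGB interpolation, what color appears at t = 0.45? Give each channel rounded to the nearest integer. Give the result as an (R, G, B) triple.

(90, 84, 155)

R = 94 + 0.45 × (86 − 94) = 94 + 0.45 × -8 = 90.4 → 90
G = 50 + 0.45 × (126 − 50) = 50 + 0.45 × 76 = 84.2 → 84
B = 109 + 0.45 × (212 − 109) = 109 + 0.45 × 103 = 155.35 → 155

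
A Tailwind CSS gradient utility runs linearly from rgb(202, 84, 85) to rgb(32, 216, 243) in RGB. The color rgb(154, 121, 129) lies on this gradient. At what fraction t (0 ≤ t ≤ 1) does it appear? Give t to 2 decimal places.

Invert the lerp on the R channel (largest span, 170): t = (154 − 202) / (32 − 202) = -48/-170 = 0.28235.
Check on G: (121 − 84)/(216 − 84) = 0.2803 ✓

0.28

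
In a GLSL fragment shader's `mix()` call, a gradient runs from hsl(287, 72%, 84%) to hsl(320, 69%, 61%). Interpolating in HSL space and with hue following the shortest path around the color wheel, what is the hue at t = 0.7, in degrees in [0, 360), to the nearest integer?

Hue arc: Δh = 320 − 287 = 33° (|Δh| ≤ 180, already the shorter path).
H = 287 + 0.7 × (33) = 310.1 → 310°

310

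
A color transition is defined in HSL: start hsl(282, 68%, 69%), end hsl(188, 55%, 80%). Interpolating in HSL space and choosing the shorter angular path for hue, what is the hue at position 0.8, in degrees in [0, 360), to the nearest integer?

207

Hue arc: Δh = 188 − 282 = -94° (|Δh| ≤ 180, already the shorter path).
H = 282 + 0.8 × (-94) = 206.8 → 207°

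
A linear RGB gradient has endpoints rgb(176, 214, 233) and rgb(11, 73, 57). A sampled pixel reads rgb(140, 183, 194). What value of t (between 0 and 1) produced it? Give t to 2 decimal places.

Invert the lerp on the B channel (largest span, 176): t = (194 − 233) / (57 − 233) = -39/-176 = 0.22159.
Check on R: (140 − 176)/(11 − 176) = 0.2182 ✓

0.22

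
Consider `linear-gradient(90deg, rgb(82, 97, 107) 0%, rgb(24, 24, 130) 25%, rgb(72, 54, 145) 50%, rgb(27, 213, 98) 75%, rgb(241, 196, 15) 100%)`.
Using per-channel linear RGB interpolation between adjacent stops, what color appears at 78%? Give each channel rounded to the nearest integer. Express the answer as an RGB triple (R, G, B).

78% lies between the 75% and 100% stops, so the local fraction is t = (78 − 75)/(100 − 75) = 3/25 ≈ 0.12.
R = 27 + 0.12 × (241 − 27) = 52.68 → 53
G = 213 + 0.12 × (196 − 213) = 210.96 → 211
B = 98 + 0.12 × (15 − 98) = 88.04 → 88

(53, 211, 88)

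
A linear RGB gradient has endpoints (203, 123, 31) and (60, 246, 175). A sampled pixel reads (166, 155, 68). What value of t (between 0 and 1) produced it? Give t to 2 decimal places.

0.26

Invert the lerp on the B channel (largest span, 144): t = (68 − 31) / (175 − 31) = 37/144 = 0.25694.
Check on R: (166 − 203)/(60 − 203) = 0.2587 ✓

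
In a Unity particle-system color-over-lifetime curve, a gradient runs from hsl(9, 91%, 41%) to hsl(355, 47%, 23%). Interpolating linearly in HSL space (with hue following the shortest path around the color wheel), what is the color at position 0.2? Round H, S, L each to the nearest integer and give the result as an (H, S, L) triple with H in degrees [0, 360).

(6, 82, 37)

Hue: 355 − 9 = 346°, but |346| > 180 so the shorter arc goes the other way: Δh = 346 − 360 = -14°.
H = 9 + 0.2 × (-14) = 6.2 → 6°
S = 91 + 0.2 × (47 − 91) = 82.2 → 82%
L = 41 + 0.2 × (23 − 41) = 37.4 → 37%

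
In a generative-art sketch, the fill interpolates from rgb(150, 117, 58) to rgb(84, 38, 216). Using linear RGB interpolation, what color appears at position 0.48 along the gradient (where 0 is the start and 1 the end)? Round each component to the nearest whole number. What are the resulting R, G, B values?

R = 150 + 0.48 × (84 − 150) = 150 + 0.48 × -66 = 118.32 → 118
G = 117 + 0.48 × (38 − 117) = 117 + 0.48 × -79 = 79.08 → 79
B = 58 + 0.48 × (216 − 58) = 58 + 0.48 × 158 = 133.84 → 134

(118, 79, 134)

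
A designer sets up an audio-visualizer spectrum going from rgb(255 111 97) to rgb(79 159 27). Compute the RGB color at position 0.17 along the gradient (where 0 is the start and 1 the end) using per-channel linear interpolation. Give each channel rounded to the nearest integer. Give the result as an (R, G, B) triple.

(225, 119, 85)

R = 255 + 0.17 × (79 − 255) = 255 + 0.17 × -176 = 225.08 → 225
G = 111 + 0.17 × (159 − 111) = 111 + 0.17 × 48 = 119.16 → 119
B = 97 + 0.17 × (27 − 97) = 97 + 0.17 × -70 = 85.1 → 85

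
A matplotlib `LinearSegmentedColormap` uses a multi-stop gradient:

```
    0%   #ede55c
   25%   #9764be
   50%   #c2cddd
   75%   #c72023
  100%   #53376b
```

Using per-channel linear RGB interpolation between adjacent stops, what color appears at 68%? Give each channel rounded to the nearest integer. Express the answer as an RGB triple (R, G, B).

68% lies between the 50% and 75% stops, so the local fraction is t = (68 − 50)/(75 − 50) = 18/25 ≈ 0.72.
#c2cddd → (194, 205, 221); #c72023 → (199, 32, 35).
R = 194 + 0.72 × (199 − 194) = 197.6 → 198
G = 205 + 0.72 × (32 − 205) = 80.44 → 80
B = 221 + 0.72 × (35 − 221) = 87.08 → 87

(198, 80, 87)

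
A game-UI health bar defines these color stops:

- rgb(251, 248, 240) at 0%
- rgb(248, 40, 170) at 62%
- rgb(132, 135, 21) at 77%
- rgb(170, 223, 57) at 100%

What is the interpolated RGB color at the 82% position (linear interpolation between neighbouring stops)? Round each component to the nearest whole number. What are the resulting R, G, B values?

82% lies between the 77% and 100% stops, so the local fraction is t = (82 − 77)/(100 − 77) = 5/23 ≈ 0.2174.
R = 132 + 0.2174 × (170 − 132) = 140.261 → 140
G = 135 + 0.2174 × (223 − 135) = 154.131 → 154
B = 21 + 0.2174 × (57 − 21) = 28.826 → 29

(140, 154, 29)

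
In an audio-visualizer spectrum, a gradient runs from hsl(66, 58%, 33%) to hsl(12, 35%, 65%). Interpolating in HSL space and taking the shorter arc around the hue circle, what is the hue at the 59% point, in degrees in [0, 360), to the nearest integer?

Hue arc: Δh = 12 − 66 = -54° (|Δh| ≤ 180, already the shorter path).
H = 66 + 0.59 × (-54) = 34.14 → 34°

34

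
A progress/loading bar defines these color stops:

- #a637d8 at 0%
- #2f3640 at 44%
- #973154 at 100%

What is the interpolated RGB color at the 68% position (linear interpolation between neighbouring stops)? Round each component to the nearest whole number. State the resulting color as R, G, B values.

(92, 52, 73)

68% lies between the 44% and 100% stops, so the local fraction is t = (68 − 44)/(100 − 44) = 24/56 ≈ 0.4286.
#2f3640 → (47, 54, 64); #973154 → (151, 49, 84).
R = 47 + 0.4286 × (151 − 47) = 91.574 → 92
G = 54 + 0.4286 × (49 − 54) = 51.857 → 52
B = 64 + 0.4286 × (84 − 64) = 72.572 → 73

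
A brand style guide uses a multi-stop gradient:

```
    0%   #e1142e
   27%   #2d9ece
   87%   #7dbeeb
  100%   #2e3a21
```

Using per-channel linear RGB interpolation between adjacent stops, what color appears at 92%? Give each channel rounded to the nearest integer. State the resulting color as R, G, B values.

92% lies between the 87% and 100% stops, so the local fraction is t = (92 − 87)/(100 − 87) = 5/13 ≈ 0.3846.
#7dbeeb → (125, 190, 235); #2e3a21 → (46, 58, 33).
R = 125 + 0.3846 × (46 − 125) = 94.617 → 95
G = 190 + 0.3846 × (58 − 190) = 139.233 → 139
B = 235 + 0.3846 × (33 − 235) = 157.311 → 157

(95, 139, 157)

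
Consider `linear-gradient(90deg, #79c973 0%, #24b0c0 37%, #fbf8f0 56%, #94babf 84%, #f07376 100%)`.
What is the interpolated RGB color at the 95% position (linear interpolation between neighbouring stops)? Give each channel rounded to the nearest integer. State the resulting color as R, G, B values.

(211, 137, 141)

95% lies between the 84% and 100% stops, so the local fraction is t = (95 − 84)/(100 − 84) = 11/16 ≈ 0.6875.
#94babf → (148, 186, 191); #f07376 → (240, 115, 118).
R = 148 + 0.6875 × (240 − 148) = 211.25 → 211
G = 186 + 0.6875 × (115 − 186) = 137.188 → 137
B = 191 + 0.6875 × (118 − 191) = 140.812 → 141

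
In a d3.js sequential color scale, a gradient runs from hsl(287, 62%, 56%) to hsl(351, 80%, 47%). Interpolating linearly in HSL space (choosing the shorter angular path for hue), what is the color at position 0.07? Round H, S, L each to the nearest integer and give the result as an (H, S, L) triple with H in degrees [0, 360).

(291, 63, 55)

Hue arc: Δh = 351 − 287 = 64° (|Δh| ≤ 180, already the shorter path).
H = 287 + 0.07 × (64) = 291.48 → 291°
S = 62 + 0.07 × (80 − 62) = 63.26 → 63%
L = 56 + 0.07 × (47 − 56) = 55.37 → 55%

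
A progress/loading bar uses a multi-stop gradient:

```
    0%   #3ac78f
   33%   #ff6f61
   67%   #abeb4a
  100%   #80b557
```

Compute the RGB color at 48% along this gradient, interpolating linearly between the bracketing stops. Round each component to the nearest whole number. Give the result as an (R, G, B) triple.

48% lies between the 33% and 67% stops, so the local fraction is t = (48 − 33)/(67 − 33) = 15/34 ≈ 0.4412.
#ff6f61 → (255, 111, 97); #abeb4a → (171, 235, 74).
R = 255 + 0.4412 × (171 − 255) = 217.939 → 218
G = 111 + 0.4412 × (235 − 111) = 165.709 → 166
B = 97 + 0.4412 × (74 − 97) = 86.852 → 87

(218, 166, 87)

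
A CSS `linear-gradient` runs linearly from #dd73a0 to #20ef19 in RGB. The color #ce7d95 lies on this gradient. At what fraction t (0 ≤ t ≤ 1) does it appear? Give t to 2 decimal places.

0.08

Invert the lerp on the R channel (largest span, 189): t = (206 − 221) / (32 − 221) = -15/-189 = 0.079365.
Check on G: (125 − 115)/(239 − 115) = 0.08065 ✓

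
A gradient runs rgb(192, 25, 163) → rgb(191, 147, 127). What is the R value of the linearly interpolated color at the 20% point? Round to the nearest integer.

192

R = 192 + 0.2 × (191 − 192) = 191.8 → 192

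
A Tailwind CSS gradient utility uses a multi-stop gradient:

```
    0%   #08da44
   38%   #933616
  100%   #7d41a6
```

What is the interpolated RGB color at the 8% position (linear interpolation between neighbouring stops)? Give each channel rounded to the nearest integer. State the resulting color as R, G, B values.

(37, 183, 58)

8% lies between the 0% and 38% stops, so the local fraction is t = (8 − 0)/(38 − 0) = 8/38 ≈ 0.2105.
#08da44 → (8, 218, 68); #933616 → (147, 54, 22).
R = 8 + 0.2105 × (147 − 8) = 37.26 → 37
G = 218 + 0.2105 × (54 − 218) = 183.478 → 183
B = 68 + 0.2105 × (22 − 68) = 58.317 → 58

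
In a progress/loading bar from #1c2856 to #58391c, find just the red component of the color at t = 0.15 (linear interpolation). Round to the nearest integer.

R₁ = 28 (from #1c2856), R₂ = 88 (from #58391c).
R = 28 + 0.15 × (88 − 28) = 37 → 37

37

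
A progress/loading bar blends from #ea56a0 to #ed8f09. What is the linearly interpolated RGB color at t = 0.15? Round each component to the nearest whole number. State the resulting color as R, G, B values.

(234, 95, 137)

#ea56a0 → (234, 86, 160); #ed8f09 → (237, 143, 9).
R = 234 + 0.15 × (237 − 234) = 234 + 0.15 × 3 = 234.45 → 234
G = 86 + 0.15 × (143 − 86) = 86 + 0.15 × 57 = 94.55 → 95
B = 160 + 0.15 × (9 − 160) = 160 + 0.15 × -151 = 137.35 → 137
So the blended color is (234, 95, 137), about #ea5f89.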